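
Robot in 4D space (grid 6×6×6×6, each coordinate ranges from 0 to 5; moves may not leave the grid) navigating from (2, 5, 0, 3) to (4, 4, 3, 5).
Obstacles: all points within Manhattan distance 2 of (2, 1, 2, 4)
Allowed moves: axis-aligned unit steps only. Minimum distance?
8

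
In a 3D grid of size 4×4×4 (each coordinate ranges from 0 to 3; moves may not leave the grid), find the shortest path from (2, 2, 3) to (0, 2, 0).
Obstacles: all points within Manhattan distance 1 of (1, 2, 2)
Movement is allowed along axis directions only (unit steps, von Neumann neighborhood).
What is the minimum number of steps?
7
(one shortest path: (2, 2, 3) → (3, 2, 3) → (3, 2, 2) → (3, 2, 1) → (2, 2, 1) → (2, 2, 0) → (1, 2, 0) → (0, 2, 0))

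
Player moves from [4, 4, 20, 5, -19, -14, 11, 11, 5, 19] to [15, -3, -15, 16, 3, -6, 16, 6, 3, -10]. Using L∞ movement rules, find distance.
35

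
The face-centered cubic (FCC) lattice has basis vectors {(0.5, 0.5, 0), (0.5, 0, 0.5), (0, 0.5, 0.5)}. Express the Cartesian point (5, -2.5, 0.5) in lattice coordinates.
2b₁ + 8b₂ - 7b₃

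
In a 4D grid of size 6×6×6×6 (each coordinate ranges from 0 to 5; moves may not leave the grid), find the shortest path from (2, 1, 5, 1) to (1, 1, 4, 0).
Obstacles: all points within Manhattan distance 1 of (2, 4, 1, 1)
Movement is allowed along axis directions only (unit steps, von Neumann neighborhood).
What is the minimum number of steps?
3
(one shortest path: (2, 1, 5, 1) → (1, 1, 5, 1) → (1, 1, 4, 1) → (1, 1, 4, 0))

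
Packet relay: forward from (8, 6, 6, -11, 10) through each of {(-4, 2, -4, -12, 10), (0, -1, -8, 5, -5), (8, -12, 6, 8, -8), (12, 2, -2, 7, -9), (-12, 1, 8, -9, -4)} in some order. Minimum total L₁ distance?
165
(one optimal route: (8, 6, 6, -11, 10) → (-4, 2, -4, -12, 10) → (-12, 1, 8, -9, -4) → (0, -1, -8, 5, -5) → (12, 2, -2, 7, -9) → (8, -12, 6, 8, -8))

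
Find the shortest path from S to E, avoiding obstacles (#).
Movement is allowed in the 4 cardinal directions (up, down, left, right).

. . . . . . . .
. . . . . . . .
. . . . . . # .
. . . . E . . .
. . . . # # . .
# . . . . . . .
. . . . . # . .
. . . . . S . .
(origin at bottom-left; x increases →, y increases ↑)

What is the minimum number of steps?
7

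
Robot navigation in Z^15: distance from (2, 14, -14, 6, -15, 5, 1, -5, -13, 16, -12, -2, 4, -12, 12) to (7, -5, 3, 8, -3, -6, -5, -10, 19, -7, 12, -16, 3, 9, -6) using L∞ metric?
32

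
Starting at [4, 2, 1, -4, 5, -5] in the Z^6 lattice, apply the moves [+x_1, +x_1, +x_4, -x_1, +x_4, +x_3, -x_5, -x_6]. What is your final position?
(5, 2, 2, -2, 4, -6)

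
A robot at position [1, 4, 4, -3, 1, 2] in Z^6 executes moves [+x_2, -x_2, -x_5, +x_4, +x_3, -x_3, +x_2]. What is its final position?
(1, 5, 4, -2, 0, 2)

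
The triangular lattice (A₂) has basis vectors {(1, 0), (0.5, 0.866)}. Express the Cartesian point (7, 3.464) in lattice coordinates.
5b₁ + 4b₂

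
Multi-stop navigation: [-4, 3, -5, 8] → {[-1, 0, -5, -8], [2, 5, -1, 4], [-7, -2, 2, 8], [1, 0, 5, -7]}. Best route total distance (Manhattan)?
74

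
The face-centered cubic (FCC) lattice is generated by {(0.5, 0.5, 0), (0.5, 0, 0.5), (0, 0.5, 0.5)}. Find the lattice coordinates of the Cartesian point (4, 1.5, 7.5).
-2b₁ + 10b₂ + 5b₃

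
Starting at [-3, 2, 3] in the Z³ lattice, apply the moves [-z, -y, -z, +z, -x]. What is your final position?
(-4, 1, 2)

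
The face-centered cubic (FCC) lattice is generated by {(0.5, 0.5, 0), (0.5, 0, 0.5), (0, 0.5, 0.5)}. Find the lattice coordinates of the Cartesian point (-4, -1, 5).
-10b₁ + 2b₂ + 8b₃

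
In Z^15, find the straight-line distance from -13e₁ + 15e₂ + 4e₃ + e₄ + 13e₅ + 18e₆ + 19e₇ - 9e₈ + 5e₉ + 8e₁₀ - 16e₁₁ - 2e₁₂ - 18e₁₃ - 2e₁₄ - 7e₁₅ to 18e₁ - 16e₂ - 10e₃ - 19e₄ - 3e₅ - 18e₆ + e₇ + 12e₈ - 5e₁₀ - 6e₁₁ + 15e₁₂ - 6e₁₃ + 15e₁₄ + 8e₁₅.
77.9487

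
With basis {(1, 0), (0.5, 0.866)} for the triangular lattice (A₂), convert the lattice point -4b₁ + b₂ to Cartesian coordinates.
(-3.5, 0.866)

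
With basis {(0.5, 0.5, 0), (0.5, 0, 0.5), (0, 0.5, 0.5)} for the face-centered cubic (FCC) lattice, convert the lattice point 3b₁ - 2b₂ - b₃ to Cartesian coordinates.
(0.5, 1, -1.5)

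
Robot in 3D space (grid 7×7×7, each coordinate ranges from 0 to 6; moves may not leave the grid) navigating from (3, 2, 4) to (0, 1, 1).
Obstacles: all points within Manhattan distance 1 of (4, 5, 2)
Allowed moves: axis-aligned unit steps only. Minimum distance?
7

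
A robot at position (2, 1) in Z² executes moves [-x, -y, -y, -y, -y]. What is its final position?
(1, -3)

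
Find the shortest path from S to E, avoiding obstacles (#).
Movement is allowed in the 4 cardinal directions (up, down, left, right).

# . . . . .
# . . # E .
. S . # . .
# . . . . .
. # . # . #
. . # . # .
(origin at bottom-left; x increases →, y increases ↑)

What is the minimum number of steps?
6
(one shortest path: (1, 3) → (2, 3) → (2, 2) → (3, 2) → (4, 2) → (4, 3) → (4, 4))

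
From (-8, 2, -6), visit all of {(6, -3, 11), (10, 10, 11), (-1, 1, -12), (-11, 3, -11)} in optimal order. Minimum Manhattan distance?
73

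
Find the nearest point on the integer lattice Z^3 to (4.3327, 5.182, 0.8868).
(4, 5, 1)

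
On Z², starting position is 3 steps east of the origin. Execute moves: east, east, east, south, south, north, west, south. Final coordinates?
(5, -2)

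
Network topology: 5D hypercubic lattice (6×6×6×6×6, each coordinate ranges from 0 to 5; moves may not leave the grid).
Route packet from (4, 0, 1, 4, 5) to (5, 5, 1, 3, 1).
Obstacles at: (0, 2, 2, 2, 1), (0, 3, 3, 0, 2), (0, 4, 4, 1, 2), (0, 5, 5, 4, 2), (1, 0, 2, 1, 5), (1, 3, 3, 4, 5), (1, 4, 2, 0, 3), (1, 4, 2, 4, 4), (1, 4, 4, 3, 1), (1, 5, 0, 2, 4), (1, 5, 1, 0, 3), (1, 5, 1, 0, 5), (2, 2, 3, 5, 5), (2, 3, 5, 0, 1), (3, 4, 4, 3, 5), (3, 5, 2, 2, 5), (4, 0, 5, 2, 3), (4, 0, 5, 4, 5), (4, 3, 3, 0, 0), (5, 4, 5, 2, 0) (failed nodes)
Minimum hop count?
11
(one shortest path: (4, 0, 1, 4, 5) → (5, 0, 1, 4, 5) → (5, 1, 1, 4, 5) → (5, 2, 1, 4, 5) → (5, 3, 1, 4, 5) → (5, 4, 1, 4, 5) → (5, 5, 1, 4, 5) → (5, 5, 1, 3, 5) → (5, 5, 1, 3, 4) → (5, 5, 1, 3, 3) → (5, 5, 1, 3, 2) → (5, 5, 1, 3, 1))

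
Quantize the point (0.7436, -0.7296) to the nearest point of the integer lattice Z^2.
(1, -1)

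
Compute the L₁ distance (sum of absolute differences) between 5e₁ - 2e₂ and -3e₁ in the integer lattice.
10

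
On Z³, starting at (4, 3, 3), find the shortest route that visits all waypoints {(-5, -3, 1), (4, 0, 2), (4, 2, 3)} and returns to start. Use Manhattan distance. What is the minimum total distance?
34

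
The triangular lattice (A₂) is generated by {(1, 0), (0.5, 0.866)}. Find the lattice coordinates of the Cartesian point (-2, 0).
-2b₁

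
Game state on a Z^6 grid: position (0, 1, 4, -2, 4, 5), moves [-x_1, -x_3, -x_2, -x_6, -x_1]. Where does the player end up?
(-2, 0, 3, -2, 4, 4)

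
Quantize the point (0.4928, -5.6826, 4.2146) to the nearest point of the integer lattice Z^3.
(0, -6, 4)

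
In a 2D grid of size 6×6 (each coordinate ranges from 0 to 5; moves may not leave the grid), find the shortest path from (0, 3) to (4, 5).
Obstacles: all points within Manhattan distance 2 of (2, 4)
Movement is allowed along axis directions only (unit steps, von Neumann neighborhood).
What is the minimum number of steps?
12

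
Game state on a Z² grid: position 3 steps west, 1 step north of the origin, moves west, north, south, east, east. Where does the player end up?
(-2, 1)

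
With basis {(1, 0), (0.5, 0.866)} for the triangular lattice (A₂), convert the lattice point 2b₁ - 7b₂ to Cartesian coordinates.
(-1.5, -6.062)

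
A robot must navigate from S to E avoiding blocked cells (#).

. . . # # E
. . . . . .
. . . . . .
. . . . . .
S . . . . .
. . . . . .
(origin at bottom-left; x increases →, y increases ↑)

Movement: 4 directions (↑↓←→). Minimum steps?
9
(one shortest path: (0, 1) → (1, 1) → (2, 1) → (3, 1) → (4, 1) → (5, 1) → (5, 2) → (5, 3) → (5, 4) → (5, 5))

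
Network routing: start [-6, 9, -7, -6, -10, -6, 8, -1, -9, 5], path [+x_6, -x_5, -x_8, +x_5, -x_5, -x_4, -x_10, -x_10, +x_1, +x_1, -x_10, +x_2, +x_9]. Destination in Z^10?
(-4, 10, -7, -7, -11, -5, 8, -2, -8, 2)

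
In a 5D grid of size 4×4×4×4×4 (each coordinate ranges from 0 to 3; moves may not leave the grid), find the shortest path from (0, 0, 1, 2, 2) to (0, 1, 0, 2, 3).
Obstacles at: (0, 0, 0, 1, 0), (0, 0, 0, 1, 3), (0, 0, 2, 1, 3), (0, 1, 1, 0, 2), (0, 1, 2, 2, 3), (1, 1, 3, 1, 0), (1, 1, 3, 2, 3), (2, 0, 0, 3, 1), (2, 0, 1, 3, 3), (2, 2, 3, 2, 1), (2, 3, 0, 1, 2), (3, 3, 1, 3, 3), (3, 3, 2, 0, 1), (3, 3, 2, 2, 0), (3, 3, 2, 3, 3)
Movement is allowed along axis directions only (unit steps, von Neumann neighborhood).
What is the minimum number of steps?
3
(one shortest path: (0, 0, 1, 2, 2) → (0, 1, 1, 2, 2) → (0, 1, 0, 2, 2) → (0, 1, 0, 2, 3))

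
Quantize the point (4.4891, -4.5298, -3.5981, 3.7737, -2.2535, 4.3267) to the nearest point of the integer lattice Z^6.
(4, -5, -4, 4, -2, 4)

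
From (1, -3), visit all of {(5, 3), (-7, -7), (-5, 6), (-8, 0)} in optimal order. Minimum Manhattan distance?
40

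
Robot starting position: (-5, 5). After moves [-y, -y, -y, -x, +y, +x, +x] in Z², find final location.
(-4, 3)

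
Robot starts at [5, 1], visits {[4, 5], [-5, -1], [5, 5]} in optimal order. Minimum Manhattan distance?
20
(one optimal route: (5, 1) → (5, 5) → (4, 5) → (-5, -1))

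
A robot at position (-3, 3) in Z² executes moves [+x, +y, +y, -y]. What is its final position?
(-2, 4)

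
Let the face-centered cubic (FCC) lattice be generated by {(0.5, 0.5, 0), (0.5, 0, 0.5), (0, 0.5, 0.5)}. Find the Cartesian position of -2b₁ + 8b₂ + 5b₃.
(3, 1.5, 6.5)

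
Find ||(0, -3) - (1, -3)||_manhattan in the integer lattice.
1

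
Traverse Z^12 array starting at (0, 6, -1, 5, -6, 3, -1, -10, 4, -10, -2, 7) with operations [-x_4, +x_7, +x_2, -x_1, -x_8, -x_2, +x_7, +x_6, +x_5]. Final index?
(-1, 6, -1, 4, -5, 4, 1, -11, 4, -10, -2, 7)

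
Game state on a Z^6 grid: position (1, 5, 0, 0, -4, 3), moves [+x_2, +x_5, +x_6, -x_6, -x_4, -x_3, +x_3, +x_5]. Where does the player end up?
(1, 6, 0, -1, -2, 3)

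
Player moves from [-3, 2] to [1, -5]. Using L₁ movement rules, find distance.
11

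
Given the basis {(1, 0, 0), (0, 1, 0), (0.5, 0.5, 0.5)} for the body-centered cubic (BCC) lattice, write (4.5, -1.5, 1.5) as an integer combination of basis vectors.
3b₁ - 3b₂ + 3b₃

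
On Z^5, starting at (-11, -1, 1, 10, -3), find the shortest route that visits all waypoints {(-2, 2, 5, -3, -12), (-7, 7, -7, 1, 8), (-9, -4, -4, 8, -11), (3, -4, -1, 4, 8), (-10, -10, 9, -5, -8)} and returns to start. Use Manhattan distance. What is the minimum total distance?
198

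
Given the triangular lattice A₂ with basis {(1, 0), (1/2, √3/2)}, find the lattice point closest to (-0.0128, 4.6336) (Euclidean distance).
(0, 5.196)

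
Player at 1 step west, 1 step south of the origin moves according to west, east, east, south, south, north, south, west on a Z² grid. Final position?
(-1, -3)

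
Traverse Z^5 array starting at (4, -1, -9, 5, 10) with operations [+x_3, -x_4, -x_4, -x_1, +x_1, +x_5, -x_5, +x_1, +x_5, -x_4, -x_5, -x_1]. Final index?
(4, -1, -8, 2, 10)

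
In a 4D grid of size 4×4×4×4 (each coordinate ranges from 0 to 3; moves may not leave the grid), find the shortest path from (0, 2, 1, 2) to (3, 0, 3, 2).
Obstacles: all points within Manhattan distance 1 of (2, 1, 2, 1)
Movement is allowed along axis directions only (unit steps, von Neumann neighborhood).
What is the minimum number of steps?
7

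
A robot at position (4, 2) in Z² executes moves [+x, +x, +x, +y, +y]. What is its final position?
(7, 4)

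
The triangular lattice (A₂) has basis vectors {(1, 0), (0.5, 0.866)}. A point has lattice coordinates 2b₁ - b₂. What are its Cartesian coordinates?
(1.5, -0.866)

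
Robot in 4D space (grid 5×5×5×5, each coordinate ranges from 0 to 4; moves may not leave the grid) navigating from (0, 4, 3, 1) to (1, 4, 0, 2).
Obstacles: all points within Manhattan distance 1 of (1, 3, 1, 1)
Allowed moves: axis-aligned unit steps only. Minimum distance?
5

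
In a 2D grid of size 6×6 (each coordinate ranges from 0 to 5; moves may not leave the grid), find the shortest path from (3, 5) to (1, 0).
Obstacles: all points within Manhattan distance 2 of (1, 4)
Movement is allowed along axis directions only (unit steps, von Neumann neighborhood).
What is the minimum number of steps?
9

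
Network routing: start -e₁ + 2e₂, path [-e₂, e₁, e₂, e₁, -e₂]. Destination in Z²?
(1, 1)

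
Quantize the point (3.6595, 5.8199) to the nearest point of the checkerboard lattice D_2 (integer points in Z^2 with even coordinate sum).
(4, 6)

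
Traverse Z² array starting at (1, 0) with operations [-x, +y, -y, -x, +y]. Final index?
(-1, 1)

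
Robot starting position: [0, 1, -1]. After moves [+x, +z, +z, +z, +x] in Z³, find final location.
(2, 1, 2)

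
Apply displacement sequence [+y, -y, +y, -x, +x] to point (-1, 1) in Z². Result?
(-1, 2)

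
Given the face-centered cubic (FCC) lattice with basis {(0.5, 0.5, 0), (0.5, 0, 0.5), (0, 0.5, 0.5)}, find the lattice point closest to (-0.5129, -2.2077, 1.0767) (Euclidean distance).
(-0.5, -2.5, 1)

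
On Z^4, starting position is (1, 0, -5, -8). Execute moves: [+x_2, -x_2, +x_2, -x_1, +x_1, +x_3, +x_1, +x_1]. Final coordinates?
(3, 1, -4, -8)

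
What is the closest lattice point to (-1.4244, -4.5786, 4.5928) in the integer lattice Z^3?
(-1, -5, 5)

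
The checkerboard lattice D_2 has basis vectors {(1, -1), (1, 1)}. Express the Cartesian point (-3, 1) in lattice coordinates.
-2b₁ - b₂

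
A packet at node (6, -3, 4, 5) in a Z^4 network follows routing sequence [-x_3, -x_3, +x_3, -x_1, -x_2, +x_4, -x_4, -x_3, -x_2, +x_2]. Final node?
(5, -4, 2, 5)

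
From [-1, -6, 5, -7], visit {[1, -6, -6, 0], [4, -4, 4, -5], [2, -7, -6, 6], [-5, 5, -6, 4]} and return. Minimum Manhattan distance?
96
(one optimal route: (-1, -6, 5, -7) → (1, -6, -6, 0) → (2, -7, -6, 6) → (-5, 5, -6, 4) → (4, -4, 4, -5) → (-1, -6, 5, -7))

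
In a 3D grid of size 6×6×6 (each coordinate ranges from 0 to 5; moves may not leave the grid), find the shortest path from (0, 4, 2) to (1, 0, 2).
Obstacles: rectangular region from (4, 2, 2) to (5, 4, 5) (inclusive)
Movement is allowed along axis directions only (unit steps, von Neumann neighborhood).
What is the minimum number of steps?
5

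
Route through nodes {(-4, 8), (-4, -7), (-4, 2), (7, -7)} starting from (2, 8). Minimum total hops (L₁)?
32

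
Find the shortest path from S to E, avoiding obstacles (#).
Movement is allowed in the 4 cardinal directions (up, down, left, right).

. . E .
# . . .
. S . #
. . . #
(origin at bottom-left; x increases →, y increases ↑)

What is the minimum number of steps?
3
(one shortest path: (1, 1) → (2, 1) → (2, 2) → (2, 3))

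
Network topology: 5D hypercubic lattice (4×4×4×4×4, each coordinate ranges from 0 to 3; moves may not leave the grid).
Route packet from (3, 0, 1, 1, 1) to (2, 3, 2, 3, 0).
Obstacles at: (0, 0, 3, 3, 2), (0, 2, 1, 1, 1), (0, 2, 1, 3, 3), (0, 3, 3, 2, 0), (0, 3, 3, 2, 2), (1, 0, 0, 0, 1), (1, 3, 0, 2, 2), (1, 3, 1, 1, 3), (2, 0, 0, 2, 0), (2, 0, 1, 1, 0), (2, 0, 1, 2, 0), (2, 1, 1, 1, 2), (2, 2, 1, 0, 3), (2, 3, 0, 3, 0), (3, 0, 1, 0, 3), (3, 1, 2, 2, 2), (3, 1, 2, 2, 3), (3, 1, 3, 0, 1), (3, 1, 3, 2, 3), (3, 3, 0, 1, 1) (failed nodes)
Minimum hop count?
8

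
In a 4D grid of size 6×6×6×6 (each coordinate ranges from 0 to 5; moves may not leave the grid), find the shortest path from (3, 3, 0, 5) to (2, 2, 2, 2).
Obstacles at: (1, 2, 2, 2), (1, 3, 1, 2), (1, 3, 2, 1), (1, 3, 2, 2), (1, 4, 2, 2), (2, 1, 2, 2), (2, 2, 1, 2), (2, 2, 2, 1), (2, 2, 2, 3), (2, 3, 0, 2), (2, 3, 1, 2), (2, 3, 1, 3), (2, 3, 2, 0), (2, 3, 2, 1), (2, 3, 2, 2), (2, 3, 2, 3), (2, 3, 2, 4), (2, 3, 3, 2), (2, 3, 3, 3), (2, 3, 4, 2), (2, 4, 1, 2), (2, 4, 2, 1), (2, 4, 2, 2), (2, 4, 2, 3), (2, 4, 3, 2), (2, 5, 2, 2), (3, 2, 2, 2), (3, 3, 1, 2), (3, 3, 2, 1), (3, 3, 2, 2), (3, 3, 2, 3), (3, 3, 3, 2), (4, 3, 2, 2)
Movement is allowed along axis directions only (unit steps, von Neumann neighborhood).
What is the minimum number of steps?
9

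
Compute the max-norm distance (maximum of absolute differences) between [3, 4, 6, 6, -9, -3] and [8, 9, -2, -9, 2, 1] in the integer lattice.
15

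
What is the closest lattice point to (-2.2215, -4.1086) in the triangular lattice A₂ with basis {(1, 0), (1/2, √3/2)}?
(-2.5, -4.33)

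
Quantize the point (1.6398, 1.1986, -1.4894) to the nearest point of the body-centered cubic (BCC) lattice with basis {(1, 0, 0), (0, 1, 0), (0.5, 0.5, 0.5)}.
(1.5, 1.5, -1.5)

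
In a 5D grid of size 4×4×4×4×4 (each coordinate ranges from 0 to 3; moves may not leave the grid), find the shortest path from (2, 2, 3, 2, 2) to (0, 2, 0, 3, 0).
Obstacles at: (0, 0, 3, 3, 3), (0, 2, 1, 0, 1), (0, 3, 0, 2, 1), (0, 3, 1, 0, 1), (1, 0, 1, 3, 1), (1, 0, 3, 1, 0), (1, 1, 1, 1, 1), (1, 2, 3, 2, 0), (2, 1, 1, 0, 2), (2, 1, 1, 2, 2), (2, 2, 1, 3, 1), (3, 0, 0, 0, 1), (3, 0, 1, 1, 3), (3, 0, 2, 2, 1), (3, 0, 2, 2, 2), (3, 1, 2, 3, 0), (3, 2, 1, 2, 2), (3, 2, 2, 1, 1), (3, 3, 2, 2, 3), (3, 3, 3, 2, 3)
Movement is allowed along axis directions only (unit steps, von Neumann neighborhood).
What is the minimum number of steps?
8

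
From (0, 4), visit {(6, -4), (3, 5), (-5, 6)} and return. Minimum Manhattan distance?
42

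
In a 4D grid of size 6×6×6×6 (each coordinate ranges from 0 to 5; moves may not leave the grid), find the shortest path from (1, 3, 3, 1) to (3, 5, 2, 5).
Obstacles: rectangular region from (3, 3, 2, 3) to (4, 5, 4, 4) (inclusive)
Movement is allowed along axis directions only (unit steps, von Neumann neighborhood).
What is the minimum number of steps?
9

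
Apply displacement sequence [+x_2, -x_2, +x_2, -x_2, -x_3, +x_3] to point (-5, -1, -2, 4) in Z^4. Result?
(-5, -1, -2, 4)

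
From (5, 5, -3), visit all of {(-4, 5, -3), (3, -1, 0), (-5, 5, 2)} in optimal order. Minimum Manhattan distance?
31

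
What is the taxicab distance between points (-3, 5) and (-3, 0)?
5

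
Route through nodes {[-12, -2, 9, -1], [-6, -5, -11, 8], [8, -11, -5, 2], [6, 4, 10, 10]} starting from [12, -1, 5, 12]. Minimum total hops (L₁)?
124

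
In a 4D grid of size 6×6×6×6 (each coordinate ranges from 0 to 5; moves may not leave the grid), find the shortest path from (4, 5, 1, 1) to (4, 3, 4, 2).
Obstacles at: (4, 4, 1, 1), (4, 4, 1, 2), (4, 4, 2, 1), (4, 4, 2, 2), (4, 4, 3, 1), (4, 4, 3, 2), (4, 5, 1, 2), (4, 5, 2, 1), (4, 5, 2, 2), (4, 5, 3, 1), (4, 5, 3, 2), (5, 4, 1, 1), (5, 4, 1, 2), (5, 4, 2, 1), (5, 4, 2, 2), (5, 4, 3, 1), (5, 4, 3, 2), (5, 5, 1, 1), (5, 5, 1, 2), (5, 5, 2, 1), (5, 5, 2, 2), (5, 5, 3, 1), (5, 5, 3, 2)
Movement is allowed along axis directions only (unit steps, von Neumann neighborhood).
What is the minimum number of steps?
8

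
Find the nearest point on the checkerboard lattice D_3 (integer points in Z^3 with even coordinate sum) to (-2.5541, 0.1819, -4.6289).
(-3, 0, -5)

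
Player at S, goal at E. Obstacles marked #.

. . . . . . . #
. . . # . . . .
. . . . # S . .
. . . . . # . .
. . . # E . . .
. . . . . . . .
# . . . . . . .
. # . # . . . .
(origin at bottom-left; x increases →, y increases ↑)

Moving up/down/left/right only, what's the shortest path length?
5
(one shortest path: (5, 5) → (6, 5) → (6, 4) → (6, 3) → (5, 3) → (4, 3))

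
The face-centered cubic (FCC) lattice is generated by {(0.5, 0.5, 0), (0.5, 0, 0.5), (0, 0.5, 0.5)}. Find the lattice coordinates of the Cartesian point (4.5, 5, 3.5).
6b₁ + 3b₂ + 4b₃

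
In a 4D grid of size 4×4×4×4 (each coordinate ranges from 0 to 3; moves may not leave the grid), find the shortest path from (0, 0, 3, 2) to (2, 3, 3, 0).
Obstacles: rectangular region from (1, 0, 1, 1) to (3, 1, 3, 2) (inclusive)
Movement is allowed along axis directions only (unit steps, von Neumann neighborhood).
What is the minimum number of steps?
7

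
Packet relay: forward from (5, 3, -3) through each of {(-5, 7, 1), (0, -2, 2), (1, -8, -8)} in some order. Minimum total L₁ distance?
50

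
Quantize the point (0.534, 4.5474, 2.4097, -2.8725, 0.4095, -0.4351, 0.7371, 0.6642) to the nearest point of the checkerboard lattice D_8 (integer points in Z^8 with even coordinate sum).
(0, 5, 2, -3, 0, 0, 1, 1)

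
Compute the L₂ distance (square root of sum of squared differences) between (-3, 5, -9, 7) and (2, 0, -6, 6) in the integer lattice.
7.74597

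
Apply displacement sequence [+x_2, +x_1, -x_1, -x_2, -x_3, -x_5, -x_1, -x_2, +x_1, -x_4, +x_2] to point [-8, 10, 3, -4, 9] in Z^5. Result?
(-8, 10, 2, -5, 8)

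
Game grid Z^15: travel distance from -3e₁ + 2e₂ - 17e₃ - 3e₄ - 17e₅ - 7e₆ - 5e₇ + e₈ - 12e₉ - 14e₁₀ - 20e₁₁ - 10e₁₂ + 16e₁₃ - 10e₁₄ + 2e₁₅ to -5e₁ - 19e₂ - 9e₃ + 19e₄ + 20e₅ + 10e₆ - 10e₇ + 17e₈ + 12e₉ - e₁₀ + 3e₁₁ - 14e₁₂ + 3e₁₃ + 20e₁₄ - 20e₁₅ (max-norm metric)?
37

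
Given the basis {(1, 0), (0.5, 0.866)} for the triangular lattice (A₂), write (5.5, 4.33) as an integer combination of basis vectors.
3b₁ + 5b₂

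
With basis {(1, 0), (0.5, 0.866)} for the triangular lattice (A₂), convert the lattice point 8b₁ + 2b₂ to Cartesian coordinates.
(9, 1.732)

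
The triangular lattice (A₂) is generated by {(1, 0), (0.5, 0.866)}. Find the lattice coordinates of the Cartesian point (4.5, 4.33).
2b₁ + 5b₂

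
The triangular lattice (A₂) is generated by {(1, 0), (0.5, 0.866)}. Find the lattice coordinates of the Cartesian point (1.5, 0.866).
b₁ + b₂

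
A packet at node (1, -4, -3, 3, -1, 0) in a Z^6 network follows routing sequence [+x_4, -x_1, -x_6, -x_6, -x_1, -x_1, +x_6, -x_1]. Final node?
(-3, -4, -3, 4, -1, -1)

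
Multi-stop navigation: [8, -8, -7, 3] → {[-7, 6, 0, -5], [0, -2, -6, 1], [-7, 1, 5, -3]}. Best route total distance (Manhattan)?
54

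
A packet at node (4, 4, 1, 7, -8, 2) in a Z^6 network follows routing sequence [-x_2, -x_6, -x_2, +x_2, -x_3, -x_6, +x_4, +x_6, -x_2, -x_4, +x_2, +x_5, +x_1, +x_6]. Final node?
(5, 3, 0, 7, -7, 2)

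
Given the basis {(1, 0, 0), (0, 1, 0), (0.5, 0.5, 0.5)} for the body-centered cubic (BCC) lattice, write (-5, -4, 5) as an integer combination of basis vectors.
-10b₁ - 9b₂ + 10b₃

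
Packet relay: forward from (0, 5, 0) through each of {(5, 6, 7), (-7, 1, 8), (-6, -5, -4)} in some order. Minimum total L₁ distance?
50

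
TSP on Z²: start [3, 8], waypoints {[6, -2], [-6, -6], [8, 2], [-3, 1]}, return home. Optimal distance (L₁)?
56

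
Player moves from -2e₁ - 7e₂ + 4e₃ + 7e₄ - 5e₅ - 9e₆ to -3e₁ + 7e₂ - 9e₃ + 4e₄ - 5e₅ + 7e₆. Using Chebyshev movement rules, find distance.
16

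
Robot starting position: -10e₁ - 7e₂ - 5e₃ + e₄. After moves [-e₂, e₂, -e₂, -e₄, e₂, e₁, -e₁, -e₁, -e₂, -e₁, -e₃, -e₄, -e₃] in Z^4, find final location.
(-12, -8, -7, -1)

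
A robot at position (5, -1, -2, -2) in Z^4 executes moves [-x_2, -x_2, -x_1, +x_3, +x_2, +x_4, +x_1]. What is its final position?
(5, -2, -1, -1)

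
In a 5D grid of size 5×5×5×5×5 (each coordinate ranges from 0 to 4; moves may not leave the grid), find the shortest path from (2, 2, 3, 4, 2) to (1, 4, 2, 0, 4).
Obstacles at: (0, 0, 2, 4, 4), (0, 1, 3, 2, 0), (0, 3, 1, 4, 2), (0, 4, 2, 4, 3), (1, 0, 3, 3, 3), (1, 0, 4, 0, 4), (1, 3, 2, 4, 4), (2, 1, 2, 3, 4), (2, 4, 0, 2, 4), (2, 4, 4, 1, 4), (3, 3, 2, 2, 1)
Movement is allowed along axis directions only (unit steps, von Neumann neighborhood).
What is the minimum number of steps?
10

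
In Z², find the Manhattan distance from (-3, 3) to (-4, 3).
1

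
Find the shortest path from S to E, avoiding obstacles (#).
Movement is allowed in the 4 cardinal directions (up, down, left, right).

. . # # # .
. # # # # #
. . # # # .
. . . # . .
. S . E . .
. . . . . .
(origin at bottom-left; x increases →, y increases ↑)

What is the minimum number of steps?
2
(one shortest path: (1, 1) → (2, 1) → (3, 1))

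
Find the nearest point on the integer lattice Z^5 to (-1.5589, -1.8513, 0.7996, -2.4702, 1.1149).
(-2, -2, 1, -2, 1)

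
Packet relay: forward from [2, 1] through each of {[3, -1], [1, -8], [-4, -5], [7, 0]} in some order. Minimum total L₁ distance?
28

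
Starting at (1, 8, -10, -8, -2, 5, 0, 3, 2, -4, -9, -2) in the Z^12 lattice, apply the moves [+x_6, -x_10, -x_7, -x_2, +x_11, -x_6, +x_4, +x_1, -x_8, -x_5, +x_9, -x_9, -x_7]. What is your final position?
(2, 7, -10, -7, -3, 5, -2, 2, 2, -5, -8, -2)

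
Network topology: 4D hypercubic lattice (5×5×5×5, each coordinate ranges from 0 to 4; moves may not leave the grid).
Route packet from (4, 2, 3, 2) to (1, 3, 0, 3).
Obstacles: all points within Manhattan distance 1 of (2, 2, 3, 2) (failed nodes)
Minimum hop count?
8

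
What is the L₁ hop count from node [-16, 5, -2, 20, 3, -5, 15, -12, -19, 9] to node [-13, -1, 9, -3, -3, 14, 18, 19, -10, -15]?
135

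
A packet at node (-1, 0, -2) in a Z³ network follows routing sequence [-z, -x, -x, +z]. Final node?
(-3, 0, -2)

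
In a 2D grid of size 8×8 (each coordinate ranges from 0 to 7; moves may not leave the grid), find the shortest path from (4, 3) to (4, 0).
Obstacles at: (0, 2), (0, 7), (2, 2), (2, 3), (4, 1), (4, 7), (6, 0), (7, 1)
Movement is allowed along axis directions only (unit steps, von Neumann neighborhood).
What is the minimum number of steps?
5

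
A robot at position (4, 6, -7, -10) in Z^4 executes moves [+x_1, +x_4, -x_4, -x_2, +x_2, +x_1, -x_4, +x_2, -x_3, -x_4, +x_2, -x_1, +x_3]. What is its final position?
(5, 8, -7, -12)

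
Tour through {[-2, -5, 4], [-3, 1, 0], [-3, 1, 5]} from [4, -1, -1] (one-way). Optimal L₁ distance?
23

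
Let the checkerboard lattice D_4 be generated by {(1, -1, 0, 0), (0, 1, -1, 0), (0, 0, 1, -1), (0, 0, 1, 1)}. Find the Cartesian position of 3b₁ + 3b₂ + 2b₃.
(3, 0, -1, -2)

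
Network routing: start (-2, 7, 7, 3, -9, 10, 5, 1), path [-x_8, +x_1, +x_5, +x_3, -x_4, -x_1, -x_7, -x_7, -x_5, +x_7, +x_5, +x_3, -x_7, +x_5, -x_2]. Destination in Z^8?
(-2, 6, 9, 2, -7, 10, 3, 0)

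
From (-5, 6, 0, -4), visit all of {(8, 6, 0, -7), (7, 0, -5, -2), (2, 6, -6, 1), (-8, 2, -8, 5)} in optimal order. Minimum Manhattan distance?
68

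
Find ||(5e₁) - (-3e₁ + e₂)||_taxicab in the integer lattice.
9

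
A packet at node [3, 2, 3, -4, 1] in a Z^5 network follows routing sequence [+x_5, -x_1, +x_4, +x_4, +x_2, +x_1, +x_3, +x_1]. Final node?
(4, 3, 4, -2, 2)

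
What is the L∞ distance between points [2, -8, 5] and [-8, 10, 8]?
18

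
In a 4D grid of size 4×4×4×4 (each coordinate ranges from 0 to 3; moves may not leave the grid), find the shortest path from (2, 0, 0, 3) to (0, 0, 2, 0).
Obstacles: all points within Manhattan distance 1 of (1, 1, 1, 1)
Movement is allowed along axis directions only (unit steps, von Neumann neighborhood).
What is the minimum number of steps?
7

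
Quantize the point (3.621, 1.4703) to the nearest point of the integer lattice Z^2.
(4, 1)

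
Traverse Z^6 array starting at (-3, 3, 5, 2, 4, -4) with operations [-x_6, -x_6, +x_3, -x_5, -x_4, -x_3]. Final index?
(-3, 3, 5, 1, 3, -6)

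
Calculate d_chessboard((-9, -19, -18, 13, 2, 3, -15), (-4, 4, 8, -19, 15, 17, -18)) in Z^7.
32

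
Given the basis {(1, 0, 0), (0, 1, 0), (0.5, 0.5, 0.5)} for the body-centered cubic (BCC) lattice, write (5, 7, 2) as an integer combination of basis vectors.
3b₁ + 5b₂ + 4b₃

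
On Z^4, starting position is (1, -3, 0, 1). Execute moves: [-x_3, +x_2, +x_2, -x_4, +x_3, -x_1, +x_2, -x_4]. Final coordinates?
(0, 0, 0, -1)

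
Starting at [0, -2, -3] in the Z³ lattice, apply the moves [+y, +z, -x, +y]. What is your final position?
(-1, 0, -2)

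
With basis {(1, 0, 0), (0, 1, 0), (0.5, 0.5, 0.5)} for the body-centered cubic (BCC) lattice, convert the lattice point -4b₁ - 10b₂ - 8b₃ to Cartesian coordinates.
(-8, -14, -4)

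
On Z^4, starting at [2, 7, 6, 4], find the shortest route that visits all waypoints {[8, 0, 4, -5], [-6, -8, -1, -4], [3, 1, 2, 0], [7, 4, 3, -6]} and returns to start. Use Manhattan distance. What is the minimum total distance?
96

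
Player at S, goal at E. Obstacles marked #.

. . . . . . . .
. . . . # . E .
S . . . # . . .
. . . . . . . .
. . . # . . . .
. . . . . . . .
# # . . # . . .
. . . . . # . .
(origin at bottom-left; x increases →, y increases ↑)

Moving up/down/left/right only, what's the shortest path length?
9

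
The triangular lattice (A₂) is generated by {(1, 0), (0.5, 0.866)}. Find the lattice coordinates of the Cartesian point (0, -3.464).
2b₁ - 4b₂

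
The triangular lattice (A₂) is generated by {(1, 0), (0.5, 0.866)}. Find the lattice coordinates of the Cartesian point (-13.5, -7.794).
-9b₁ - 9b₂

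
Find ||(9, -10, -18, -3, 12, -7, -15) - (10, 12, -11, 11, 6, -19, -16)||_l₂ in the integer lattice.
30.1828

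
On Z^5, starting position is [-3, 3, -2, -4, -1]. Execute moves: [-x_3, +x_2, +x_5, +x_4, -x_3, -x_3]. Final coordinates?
(-3, 4, -5, -3, 0)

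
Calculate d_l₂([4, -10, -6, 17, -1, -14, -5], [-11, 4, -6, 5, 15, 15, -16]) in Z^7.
42.2256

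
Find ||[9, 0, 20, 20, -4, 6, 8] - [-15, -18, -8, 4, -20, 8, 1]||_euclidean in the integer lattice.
47.4236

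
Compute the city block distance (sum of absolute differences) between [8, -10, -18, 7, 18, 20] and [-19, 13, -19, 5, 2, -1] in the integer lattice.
90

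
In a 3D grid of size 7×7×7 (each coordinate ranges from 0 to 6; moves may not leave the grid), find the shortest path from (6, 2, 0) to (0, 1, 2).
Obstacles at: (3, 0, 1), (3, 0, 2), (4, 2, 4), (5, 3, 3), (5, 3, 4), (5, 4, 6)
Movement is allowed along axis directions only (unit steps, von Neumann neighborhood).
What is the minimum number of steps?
9
(one shortest path: (6, 2, 0) → (5, 2, 0) → (4, 2, 0) → (3, 2, 0) → (2, 2, 0) → (1, 2, 0) → (0, 2, 0) → (0, 1, 0) → (0, 1, 1) → (0, 1, 2))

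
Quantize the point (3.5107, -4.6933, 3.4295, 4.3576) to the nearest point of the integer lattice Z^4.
(4, -5, 3, 4)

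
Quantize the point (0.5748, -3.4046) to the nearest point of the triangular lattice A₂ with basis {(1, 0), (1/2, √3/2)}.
(1, -3.464)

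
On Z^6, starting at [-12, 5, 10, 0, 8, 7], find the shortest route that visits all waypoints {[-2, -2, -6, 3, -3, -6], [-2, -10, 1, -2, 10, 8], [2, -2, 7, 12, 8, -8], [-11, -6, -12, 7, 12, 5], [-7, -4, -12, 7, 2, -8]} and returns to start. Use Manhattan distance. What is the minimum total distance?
222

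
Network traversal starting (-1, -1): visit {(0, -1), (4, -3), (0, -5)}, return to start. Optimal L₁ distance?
18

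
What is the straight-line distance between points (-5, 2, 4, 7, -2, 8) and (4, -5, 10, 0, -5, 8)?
14.9666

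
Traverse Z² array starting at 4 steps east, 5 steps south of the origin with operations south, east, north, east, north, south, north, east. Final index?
(7, -4)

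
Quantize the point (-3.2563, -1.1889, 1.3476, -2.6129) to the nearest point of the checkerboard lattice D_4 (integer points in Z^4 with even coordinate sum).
(-3, -1, 1, -3)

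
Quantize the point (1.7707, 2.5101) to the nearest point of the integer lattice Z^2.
(2, 3)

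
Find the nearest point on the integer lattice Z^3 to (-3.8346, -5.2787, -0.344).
(-4, -5, 0)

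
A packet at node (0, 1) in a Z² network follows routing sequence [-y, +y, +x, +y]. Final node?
(1, 2)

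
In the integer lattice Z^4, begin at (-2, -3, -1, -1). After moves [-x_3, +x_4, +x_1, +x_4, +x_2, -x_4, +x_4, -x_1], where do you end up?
(-2, -2, -2, 1)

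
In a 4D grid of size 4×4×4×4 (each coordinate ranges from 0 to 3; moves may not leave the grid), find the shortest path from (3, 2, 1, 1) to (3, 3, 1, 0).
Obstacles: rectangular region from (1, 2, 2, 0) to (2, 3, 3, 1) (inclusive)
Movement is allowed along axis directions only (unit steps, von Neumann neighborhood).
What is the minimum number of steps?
2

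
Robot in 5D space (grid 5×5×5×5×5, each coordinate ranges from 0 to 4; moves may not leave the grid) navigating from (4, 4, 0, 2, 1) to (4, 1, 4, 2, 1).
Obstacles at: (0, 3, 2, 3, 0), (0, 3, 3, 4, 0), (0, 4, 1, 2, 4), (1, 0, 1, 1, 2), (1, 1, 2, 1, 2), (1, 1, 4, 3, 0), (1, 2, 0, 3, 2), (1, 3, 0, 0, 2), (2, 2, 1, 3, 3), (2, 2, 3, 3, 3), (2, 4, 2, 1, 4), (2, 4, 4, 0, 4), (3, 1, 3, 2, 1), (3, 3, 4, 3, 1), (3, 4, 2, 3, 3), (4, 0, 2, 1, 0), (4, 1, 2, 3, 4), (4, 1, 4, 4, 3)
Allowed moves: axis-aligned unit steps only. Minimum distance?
7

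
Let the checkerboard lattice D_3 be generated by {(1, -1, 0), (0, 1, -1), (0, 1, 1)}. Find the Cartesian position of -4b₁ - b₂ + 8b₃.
(-4, 11, 9)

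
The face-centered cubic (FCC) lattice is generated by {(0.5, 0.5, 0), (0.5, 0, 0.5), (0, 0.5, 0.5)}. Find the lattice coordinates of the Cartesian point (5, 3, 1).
7b₁ + 3b₂ - b₃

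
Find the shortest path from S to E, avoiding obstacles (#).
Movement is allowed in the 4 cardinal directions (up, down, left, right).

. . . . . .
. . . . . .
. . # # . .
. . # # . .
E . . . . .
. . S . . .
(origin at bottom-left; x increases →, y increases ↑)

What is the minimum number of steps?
3
(one shortest path: (2, 0) → (1, 0) → (0, 0) → (0, 1))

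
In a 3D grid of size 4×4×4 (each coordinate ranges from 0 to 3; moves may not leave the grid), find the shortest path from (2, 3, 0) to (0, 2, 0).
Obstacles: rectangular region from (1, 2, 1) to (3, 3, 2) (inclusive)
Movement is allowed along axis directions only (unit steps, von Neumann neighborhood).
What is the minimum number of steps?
3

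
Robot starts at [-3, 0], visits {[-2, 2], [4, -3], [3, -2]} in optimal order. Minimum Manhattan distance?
14
(one optimal route: (-3, 0) → (-2, 2) → (3, -2) → (4, -3))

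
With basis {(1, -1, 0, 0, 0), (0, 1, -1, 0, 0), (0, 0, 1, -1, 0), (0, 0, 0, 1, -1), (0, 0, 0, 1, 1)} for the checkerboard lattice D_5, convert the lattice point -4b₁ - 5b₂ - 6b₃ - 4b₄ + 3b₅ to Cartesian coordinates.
(-4, -1, -1, 5, 7)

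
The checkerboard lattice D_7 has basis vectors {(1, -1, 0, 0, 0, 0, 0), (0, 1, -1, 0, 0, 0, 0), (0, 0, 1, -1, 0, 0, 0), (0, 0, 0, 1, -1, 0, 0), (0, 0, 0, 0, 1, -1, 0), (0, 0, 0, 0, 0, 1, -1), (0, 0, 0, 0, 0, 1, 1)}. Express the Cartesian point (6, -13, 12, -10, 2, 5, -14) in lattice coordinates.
6b₁ - 7b₂ + 5b₃ - 5b₄ - 3b₅ + 8b₆ - 6b₇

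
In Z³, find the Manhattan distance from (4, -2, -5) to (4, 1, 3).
11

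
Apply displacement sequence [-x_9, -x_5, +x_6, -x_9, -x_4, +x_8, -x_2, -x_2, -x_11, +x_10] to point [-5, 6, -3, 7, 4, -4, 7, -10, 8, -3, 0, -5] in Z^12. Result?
(-5, 4, -3, 6, 3, -3, 7, -9, 6, -2, -1, -5)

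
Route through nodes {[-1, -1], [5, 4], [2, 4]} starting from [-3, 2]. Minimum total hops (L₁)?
16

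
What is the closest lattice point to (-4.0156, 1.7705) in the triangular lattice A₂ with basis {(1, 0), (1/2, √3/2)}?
(-4, 1.732)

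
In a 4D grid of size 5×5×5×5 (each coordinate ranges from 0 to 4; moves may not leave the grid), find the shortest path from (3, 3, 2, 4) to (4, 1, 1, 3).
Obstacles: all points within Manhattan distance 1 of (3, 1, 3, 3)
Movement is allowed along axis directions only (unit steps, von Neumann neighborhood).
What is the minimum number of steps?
5
(one shortest path: (3, 3, 2, 4) → (4, 3, 2, 4) → (4, 2, 2, 4) → (4, 1, 2, 4) → (4, 1, 1, 4) → (4, 1, 1, 3))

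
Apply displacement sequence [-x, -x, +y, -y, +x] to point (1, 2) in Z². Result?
(0, 2)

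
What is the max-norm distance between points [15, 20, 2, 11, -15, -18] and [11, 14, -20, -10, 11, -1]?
26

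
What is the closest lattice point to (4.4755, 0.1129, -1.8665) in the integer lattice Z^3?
(4, 0, -2)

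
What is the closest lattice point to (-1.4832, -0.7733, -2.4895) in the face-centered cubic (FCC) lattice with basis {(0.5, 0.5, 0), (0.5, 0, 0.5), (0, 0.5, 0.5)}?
(-1.5, -1, -2.5)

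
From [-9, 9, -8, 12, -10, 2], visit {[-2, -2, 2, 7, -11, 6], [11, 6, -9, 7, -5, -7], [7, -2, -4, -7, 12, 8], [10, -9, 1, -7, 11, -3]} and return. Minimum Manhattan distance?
222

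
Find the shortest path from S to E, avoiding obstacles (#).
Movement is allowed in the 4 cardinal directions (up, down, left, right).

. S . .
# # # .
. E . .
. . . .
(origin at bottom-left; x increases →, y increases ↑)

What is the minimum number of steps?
6
(one shortest path: (1, 3) → (2, 3) → (3, 3) → (3, 2) → (3, 1) → (2, 1) → (1, 1))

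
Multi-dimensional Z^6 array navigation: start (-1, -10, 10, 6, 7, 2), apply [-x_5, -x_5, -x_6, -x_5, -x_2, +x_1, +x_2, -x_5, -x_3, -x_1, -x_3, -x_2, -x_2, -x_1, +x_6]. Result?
(-2, -12, 8, 6, 3, 2)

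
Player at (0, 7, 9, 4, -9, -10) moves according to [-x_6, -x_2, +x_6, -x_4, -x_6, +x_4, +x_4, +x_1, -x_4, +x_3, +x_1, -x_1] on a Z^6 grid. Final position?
(1, 6, 10, 4, -9, -11)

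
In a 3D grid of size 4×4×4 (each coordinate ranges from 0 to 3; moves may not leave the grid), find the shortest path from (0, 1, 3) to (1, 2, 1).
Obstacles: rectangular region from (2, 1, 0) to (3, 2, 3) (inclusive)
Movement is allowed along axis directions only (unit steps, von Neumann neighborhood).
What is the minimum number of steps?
4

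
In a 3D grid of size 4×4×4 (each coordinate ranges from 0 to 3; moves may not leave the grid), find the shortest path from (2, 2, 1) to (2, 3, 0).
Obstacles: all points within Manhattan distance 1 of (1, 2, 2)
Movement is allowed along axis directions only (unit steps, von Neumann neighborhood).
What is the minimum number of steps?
2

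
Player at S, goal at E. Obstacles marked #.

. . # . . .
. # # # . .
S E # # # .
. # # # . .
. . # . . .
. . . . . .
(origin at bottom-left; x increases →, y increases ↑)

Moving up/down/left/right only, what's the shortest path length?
1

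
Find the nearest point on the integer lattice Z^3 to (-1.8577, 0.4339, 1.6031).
(-2, 0, 2)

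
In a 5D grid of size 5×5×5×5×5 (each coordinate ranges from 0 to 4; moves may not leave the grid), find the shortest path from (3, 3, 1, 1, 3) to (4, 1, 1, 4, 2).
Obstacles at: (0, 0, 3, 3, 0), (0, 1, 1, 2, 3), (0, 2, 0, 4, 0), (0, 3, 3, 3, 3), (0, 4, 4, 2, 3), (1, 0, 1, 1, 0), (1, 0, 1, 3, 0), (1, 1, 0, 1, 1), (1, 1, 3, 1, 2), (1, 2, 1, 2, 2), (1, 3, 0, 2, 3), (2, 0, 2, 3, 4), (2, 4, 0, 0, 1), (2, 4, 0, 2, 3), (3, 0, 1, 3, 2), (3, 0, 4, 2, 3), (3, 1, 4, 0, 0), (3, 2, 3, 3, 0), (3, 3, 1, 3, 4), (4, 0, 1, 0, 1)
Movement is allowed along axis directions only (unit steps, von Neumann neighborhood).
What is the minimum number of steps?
7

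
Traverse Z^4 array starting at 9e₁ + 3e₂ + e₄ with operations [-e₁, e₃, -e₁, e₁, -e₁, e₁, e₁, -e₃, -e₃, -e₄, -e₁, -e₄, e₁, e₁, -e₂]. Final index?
(10, 2, -1, -1)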